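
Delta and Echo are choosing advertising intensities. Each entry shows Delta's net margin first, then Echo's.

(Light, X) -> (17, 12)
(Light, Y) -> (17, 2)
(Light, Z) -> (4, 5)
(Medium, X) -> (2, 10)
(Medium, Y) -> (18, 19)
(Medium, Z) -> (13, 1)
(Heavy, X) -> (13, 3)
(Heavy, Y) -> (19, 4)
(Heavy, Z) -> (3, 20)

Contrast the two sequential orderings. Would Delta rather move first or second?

If Delta leads: Echo's best replies are Light→X, Medium→Y, Heavy→Z; Delta's induced payoffs 17, 18, 3; outcome (Medium, Y), payoffs (18, 19).
If Echo leads: Delta's best replies are X→Light, Y→Heavy, Z→Medium; Echo's induced payoffs 12, 4, 1; outcome (Light, X), payoffs (17, 12).
Delta gets 18 moving first and 17 moving second, so Delta prefers to move first.

first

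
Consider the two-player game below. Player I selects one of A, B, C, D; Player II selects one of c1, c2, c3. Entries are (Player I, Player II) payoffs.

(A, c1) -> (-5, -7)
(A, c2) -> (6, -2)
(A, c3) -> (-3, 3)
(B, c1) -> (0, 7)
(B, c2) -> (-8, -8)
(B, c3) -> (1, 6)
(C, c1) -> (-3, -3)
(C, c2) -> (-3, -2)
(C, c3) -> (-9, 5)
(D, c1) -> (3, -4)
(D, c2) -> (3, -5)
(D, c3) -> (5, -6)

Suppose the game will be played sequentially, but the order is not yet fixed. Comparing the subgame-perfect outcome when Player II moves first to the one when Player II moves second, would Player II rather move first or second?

first

If Player I leads: Player II's best replies are A→c3, B→c1, C→c3, D→c1; Player I's induced payoffs -3, 0, -9, 3; outcome (D, c1), payoffs (3, -4).
If Player II leads: Player I's best replies are c1→D, c2→A, c3→D; Player II's induced payoffs -4, -2, -6; outcome (A, c2), payoffs (6, -2).
Player II gets -2 moving first and -4 moving second, so Player II prefers to move first.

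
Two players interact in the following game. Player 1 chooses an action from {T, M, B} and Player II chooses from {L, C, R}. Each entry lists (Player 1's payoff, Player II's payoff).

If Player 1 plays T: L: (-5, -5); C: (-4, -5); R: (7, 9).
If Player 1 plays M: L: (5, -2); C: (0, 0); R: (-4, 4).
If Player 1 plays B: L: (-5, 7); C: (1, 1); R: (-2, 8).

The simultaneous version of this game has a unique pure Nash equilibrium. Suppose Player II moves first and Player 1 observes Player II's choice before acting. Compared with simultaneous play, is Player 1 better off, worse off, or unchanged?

Work backward from Player 1's decision.
- L → Player 1 plays M (best of -5, 5, -5); Player II gets -2.
- C → Player 1 plays B (best of -4, 0, 1); Player II gets 1.
- R → Player 1 plays T (best of 7, -4, -2); Player II gets 9.
Among -2, 1, 9, the best is 9 at R. Subgame-perfect outcome: (T, R) with payoffs (7, 9).
Now find the simultaneous Nash equilibrium.
Player 1's best replies: L→M; C→B; R→T.
Player II's best replies: T→R; M→R; B→R.
Only (T, R) has each player best-responding; Nash payoffs (7, 9).
Player 1 earns 7 sequentially versus 7 at the Nash outcome: unchanged.

unchanged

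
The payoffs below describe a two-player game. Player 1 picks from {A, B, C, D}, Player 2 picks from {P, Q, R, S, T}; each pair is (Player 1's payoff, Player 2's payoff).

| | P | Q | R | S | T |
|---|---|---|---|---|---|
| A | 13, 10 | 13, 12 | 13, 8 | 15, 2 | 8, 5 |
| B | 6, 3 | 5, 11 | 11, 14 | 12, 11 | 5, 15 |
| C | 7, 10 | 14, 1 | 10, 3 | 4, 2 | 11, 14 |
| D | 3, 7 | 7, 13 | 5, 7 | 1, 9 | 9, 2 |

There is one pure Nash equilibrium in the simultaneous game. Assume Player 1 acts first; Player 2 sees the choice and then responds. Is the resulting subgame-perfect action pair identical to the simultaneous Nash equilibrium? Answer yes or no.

Solve by backward induction (Player 1 leads).
- A → Player 2 plays Q (best of 10, 12, 8, 2, 5); Player 1 gets 13.
- B → Player 2 plays T (best of 3, 11, 14, 11, 15); Player 1 gets 5.
- C → Player 2 plays T (best of 10, 1, 3, 2, 14); Player 1 gets 11.
- D → Player 2 plays Q (best of 7, 13, 7, 9, 2); Player 1 gets 7.
Among 13, 5, 11, 7, the best is 13 at A. Subgame-perfect outcome: (A, Q) with payoffs (13, 12).
For the simultaneous game, intersect best replies.
Player 1's best replies: P→A; Q→C; R→A; S→A; T→C.
Player 2's best replies: A→Q; B→T; C→T; D→Q.
The unique mutual best reply is (C, T), giving (11, 14).
Sequential outcome (A, Q) differs from the Nash profile (C, T).

no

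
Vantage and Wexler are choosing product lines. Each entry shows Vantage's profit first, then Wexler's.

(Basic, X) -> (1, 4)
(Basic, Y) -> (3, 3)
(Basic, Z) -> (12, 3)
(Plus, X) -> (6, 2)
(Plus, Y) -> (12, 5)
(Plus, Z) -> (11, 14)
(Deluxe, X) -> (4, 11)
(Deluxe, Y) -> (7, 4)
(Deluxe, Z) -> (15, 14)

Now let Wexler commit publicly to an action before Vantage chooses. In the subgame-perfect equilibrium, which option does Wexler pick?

Backward induction with Wexler moving first.
- X → Vantage plays Plus (best of 1, 6, 4); Wexler gets 2.
- Y → Vantage plays Plus (best of 3, 12, 7); Wexler gets 5.
- Z → Vantage plays Deluxe (best of 12, 11, 15); Wexler gets 14.
Maximizing over 2, 5, 14, Wexler chooses Z. Subgame-perfect outcome: (Deluxe, Z) with payoffs (15, 14).

Z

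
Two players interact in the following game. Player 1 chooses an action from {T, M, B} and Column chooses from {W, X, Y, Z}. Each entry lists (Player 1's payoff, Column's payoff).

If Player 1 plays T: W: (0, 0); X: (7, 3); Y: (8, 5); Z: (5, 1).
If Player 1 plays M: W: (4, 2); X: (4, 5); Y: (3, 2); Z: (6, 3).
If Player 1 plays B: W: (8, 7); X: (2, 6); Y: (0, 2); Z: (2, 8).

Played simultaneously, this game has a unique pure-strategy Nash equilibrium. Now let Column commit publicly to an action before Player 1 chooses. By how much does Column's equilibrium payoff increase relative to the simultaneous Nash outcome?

2

Work backward from Player 1's decision.
- W: Player 1 compares 0, 4, 8 and picks B; Column would get 7.
- X: Player 1 compares 7, 4, 2 and picks T; Column would get 3.
- Y: Player 1 compares 8, 3, 0 and picks T; Column would get 5.
- Z: Player 1 compares 5, 6, 2 and picks M; Column would get 3.
Maximizing over 7, 3, 5, 3, Column chooses W. Subgame-perfect outcome: (B, W) with payoffs (8, 7).
Now find the simultaneous Nash equilibrium.
Player 1's best replies: W→B; X→T; Y→T; Z→M.
Column's best replies: T→Y; M→X; B→Z.
The unique mutual best reply is (T, Y), giving (8, 5).
Column's commitment gain: 7 − 5 = 2.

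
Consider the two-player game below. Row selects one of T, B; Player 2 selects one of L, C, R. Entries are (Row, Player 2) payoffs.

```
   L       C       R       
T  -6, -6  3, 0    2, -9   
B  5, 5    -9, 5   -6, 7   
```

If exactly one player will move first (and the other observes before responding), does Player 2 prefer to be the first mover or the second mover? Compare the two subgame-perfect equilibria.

If Row leads: Player 2's best replies are T→C, B→R; Row's induced payoffs 3, -6; outcome (T, C), payoffs (3, 0).
If Player 2 leads: Row's best replies are L→B, C→T, R→T; Player 2's induced payoffs 5, 0, -9; outcome (B, L), payoffs (5, 5).
Player 2 gets 5 moving first and 0 moving second, so Player 2 prefers to move first.

first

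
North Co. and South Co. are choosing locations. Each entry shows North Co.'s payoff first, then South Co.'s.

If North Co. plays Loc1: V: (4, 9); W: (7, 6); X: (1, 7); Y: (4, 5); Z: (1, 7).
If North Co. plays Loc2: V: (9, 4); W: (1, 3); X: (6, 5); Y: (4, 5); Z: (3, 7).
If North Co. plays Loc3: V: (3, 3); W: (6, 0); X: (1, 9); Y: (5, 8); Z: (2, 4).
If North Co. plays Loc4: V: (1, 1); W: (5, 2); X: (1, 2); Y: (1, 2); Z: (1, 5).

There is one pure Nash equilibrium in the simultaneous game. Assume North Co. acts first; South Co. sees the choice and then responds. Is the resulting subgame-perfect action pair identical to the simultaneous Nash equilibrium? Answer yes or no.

South Co. best-responds to each possible North Co. move:
- Loc1: South Co. compares 9, 6, 7, 5, 7 and picks V; North Co. would get 4.
- Loc2: South Co. compares 4, 3, 5, 5, 7 and picks Z; North Co. would get 3.
- Loc3: South Co. compares 3, 0, 9, 8, 4 and picks X; North Co. would get 1.
- Loc4: South Co. compares 1, 2, 2, 2, 5 and picks Z; North Co. would get 1.
Among 4, 3, 1, 1, the best is 4 at Loc1. Subgame-perfect outcome: (Loc1, V) with payoffs (4, 9).
For the simultaneous game, intersect best replies.
North Co.'s best replies: V→Loc2; W→Loc1; X→Loc2; Y→Loc3; Z→Loc2.
South Co.'s best replies: Loc1→V; Loc2→Z; Loc3→X; Loc4→Z.
The unique mutual best reply is (Loc2, Z), giving (3, 7).
Sequential outcome (Loc1, V) differs from the Nash profile (Loc2, Z).

no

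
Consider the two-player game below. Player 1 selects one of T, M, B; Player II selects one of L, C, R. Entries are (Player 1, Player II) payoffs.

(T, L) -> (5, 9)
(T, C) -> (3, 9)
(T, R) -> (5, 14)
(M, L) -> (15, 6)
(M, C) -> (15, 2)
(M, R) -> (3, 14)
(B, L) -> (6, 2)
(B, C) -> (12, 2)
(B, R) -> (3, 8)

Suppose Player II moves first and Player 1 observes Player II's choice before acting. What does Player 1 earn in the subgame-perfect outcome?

5

Solve by backward induction (Player II leads).
- L → Player 1 plays M (best of 5, 15, 6); Player II gets 6.
- C → Player 1 plays M (best of 3, 15, 12); Player II gets 2.
- R → Player 1 plays T (best of 5, 3, 3); Player II gets 14.
Among 6, 2, 14, the best is 14 at R. Subgame-perfect outcome: (T, R) with payoffs (5, 14).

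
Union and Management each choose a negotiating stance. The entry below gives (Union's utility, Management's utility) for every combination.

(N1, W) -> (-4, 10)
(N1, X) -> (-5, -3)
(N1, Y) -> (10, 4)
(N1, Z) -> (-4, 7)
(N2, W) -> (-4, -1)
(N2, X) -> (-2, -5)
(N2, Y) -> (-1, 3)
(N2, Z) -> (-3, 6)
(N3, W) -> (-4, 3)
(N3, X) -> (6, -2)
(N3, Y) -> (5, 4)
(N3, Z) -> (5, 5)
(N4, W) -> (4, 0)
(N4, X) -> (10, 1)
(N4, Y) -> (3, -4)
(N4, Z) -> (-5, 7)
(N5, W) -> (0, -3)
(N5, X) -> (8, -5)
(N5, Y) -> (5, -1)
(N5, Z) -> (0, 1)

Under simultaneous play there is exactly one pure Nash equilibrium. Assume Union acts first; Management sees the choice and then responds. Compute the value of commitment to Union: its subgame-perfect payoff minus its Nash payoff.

0

Management best-responds to each possible Union move:
- N1 → Management plays W (best of 10, -3, 4, 7); Union gets -4.
- N2 → Management plays Z (best of -1, -5, 3, 6); Union gets -3.
- N3 → Management plays Z (best of 3, -2, 4, 5); Union gets 5.
- N4 → Management plays Z (best of 0, 1, -4, 7); Union gets -5.
- N5 → Management plays Z (best of -3, -5, -1, 1); Union gets 0.
Maximizing over -4, -3, 5, -5, 0, Union chooses N3. Subgame-perfect outcome: (N3, Z) with payoffs (5, 5).
Now find the simultaneous Nash equilibrium.
Union's best replies: W→N4; X→N4; Y→N1; Z→N3.
Management's best replies: N1→W; N2→Z; N3→Z; N4→Z; N5→Z.
Only (N3, Z) has each player best-responding; Nash payoffs (5, 5).
Union's commitment gain: 5 − 5 = 0.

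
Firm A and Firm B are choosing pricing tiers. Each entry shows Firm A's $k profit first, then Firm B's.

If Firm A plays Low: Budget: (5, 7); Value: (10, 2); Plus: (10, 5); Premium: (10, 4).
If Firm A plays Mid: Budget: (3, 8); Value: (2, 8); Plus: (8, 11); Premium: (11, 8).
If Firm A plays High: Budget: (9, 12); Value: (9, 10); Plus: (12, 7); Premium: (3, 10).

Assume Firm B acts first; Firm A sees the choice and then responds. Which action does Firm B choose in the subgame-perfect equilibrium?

Work backward from Firm A's decision.
- Budget: BR = High, leader payoff 12.
- Value: BR = Low, leader payoff 2.
- Plus: BR = High, leader payoff 7.
- Premium: BR = Mid, leader payoff 8.
Firm B's induced payoffs are 12, 2, 7, 8, so Firm B commits to Budget. Subgame-perfect outcome: (High, Budget) with payoffs (9, 12).

Budget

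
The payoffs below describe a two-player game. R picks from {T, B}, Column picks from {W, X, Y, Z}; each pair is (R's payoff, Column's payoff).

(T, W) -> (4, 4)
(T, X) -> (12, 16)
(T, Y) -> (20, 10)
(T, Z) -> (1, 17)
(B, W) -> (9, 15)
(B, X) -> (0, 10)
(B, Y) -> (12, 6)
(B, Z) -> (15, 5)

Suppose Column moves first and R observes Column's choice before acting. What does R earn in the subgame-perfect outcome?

12

R best-responds to each possible Column move:
- W → R plays B (best of 4, 9); Column gets 15.
- X → R plays T (best of 12, 0); Column gets 16.
- Y → R plays T (best of 20, 12); Column gets 10.
- Z → R plays B (best of 1, 15); Column gets 5.
Among 15, 16, 10, 5, the best is 16 at X. Subgame-perfect outcome: (T, X) with payoffs (12, 16).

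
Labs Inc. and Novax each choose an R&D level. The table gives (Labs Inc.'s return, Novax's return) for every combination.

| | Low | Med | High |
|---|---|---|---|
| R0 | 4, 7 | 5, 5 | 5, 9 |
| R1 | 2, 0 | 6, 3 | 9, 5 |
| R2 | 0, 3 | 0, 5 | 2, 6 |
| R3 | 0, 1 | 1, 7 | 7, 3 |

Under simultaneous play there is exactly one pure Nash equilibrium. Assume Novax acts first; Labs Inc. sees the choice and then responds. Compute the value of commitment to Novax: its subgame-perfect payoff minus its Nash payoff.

Backward induction with Novax moving first.
- Low → Labs Inc. plays R0 (best of 4, 2, 0, 0); Novax gets 7.
- Med → Labs Inc. plays R1 (best of 5, 6, 0, 1); Novax gets 3.
- High → Labs Inc. plays R1 (best of 5, 9, 2, 7); Novax gets 5.
Maximizing over 7, 3, 5, Novax chooses Low. Subgame-perfect outcome: (R0, Low) with payoffs (4, 7).
Now find the simultaneous Nash equilibrium.
Labs Inc.'s best replies: Low→R0; Med→R1; High→R1.
Novax's best replies: R0→High; R1→High; R2→High; R3→Med.
The unique mutual best reply is (R1, High), giving (9, 5).
Novax's commitment gain: 7 − 5 = 2.

2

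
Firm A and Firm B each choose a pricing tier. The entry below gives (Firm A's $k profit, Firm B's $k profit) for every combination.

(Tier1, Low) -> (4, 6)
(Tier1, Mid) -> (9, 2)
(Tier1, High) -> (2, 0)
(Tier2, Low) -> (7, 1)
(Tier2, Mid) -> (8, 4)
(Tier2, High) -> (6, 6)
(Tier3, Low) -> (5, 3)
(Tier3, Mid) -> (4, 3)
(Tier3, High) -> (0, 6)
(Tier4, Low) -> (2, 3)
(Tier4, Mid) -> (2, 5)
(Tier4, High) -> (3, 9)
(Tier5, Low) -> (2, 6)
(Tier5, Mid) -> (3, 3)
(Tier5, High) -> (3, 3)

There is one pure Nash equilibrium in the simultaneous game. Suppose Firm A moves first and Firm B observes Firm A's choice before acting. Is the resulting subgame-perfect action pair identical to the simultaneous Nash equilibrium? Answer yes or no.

yes

Solve by backward induction (Firm A leads).
- Tier1 → Firm B plays Low (best of 6, 2, 0); Firm A gets 4.
- Tier2 → Firm B plays High (best of 1, 4, 6); Firm A gets 6.
- Tier3 → Firm B plays High (best of 3, 3, 6); Firm A gets 0.
- Tier4 → Firm B plays High (best of 3, 5, 9); Firm A gets 3.
- Tier5 → Firm B plays Low (best of 6, 3, 3); Firm A gets 2.
Maximizing over 4, 6, 0, 3, 2, Firm A chooses Tier2. Subgame-perfect outcome: (Tier2, High) with payoffs (6, 6).
For the simultaneous game, intersect best replies.
Firm A's best replies: Low→Tier2; Mid→Tier1; High→Tier2.
Firm B's best replies: Tier1→Low; Tier2→High; Tier3→High; Tier4→High; Tier5→Low.
Only (Tier2, High) has each player best-responding; Nash payoffs (6, 6).
Sequential outcome (Tier2, High) coincides with the Nash profile (Tier2, High).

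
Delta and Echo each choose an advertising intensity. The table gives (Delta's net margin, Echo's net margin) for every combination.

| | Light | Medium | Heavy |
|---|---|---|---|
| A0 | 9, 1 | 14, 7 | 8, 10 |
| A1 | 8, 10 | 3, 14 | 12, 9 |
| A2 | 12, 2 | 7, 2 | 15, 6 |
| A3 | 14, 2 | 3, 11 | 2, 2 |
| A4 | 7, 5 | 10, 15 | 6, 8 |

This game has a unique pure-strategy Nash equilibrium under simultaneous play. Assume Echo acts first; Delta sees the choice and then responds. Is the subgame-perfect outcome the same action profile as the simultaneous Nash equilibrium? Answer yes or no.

no

Work backward from Delta's decision.
- Light: Delta compares 9, 8, 12, 14, 7 and picks A3; Echo would get 2.
- Medium: Delta compares 14, 3, 7, 3, 10 and picks A0; Echo would get 7.
- Heavy: Delta compares 8, 12, 15, 2, 6 and picks A2; Echo would get 6.
Echo's induced payoffs are 2, 7, 6, so Echo commits to Medium. Subgame-perfect outcome: (A0, Medium) with payoffs (14, 7).
For the simultaneous game, intersect best replies.
Delta's best replies: Light→A3; Medium→A0; Heavy→A2.
Echo's best replies: A0→Heavy; A1→Medium; A2→Heavy; A3→Medium; A4→Medium.
The unique mutual best reply is (A2, Heavy), giving (15, 6).
Sequential outcome (A0, Medium) differs from the Nash profile (A2, Heavy).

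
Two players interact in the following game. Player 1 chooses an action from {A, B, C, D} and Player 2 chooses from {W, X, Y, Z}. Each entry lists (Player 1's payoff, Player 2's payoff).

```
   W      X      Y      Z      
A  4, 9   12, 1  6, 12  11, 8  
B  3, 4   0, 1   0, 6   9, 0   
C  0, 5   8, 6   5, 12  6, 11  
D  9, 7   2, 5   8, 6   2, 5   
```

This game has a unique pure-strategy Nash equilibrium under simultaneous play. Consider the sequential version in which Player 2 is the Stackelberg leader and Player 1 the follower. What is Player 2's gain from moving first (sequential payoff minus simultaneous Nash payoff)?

1

Player 1 best-responds to each possible Player 2 move:
- W: BR = D, leader payoff 7.
- X: BR = A, leader payoff 1.
- Y: BR = D, leader payoff 6.
- Z: BR = A, leader payoff 8.
Player 2's induced payoffs are 7, 1, 6, 8, so Player 2 commits to Z. Subgame-perfect outcome: (A, Z) with payoffs (11, 8).
Under simultaneous play:
Player 1's best replies: W→D; X→A; Y→D; Z→A.
Player 2's best replies: A→Y; B→Y; C→Y; D→W.
The unique mutual best reply is (D, W), giving (9, 7).
Player 2's commitment gain: 8 − 7 = 1.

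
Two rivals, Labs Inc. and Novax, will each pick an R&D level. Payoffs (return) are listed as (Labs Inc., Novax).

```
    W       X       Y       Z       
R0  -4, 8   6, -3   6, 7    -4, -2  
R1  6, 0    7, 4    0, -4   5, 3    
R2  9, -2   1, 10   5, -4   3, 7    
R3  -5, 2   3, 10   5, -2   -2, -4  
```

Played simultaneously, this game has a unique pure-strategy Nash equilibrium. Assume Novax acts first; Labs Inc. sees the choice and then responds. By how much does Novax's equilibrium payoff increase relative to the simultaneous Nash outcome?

Work backward from Labs Inc.'s decision.
- W → Labs Inc. plays R2 (best of -4, 6, 9, -5); Novax gets -2.
- X → Labs Inc. plays R1 (best of 6, 7, 1, 3); Novax gets 4.
- Y → Labs Inc. plays R0 (best of 6, 0, 5, 5); Novax gets 7.
- Z → Labs Inc. plays R1 (best of -4, 5, 3, -2); Novax gets 3.
Maximizing over -2, 4, 7, 3, Novax chooses Y. Subgame-perfect outcome: (R0, Y) with payoffs (6, 7).
For the simultaneous game, intersect best replies.
Labs Inc.'s best replies: W→R2; X→R1; Y→R0; Z→R1.
Novax's best replies: R0→W; R1→X; R2→X; R3→X.
The unique mutual best reply is (R1, X), giving (7, 4).
Novax's commitment gain: 7 − 4 = 3.

3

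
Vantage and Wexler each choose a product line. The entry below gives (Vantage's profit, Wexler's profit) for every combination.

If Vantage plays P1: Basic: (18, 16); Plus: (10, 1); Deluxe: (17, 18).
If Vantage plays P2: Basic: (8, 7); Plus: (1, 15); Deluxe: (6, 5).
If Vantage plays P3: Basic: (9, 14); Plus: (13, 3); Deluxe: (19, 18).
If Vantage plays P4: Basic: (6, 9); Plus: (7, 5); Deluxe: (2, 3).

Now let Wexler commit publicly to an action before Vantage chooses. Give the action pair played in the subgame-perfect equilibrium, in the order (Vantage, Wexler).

Work backward from Vantage's decision.
- Basic → Vantage plays P1 (best of 18, 8, 9, 6); Wexler gets 16.
- Plus → Vantage plays P3 (best of 10, 1, 13, 7); Wexler gets 3.
- Deluxe → Vantage plays P3 (best of 17, 6, 19, 2); Wexler gets 18.
Maximizing over 16, 3, 18, Wexler chooses Deluxe. Subgame-perfect outcome: (P3, Deluxe) with payoffs (19, 18).

(P3, Deluxe)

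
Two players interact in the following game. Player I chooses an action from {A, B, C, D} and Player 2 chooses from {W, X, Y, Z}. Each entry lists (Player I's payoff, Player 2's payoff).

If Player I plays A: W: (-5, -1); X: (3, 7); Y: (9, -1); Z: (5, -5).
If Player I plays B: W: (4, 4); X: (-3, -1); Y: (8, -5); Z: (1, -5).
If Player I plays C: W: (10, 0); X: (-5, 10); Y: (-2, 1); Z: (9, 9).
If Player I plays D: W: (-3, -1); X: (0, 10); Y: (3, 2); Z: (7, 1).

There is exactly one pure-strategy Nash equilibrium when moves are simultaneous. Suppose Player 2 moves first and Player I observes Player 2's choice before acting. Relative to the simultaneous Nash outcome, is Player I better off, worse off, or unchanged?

better off

Player I best-responds to each possible Player 2 move:
- W: Player I compares -5, 4, 10, -3 and picks C; Player 2 would get 0.
- X: Player I compares 3, -3, -5, 0 and picks A; Player 2 would get 7.
- Y: Player I compares 9, 8, -2, 3 and picks A; Player 2 would get -1.
- Z: Player I compares 5, 1, 9, 7 and picks C; Player 2 would get 9.
Maximizing over 0, 7, -1, 9, Player 2 chooses Z. Subgame-perfect outcome: (C, Z) with payoffs (9, 9).
Under simultaneous play:
Player I's best replies: W→C; X→A; Y→A; Z→C.
Player 2's best replies: A→X; B→W; C→X; D→X.
The unique mutual best reply is (A, X), giving (3, 7).
Player I earns 9 sequentially versus 3 at the Nash outcome: better off.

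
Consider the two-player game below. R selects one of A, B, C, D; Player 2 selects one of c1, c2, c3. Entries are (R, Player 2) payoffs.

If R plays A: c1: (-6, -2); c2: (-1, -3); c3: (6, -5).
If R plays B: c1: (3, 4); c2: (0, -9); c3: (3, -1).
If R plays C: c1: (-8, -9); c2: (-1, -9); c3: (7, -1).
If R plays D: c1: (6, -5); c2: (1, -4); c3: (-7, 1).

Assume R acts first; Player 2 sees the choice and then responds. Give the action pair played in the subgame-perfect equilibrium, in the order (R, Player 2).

(C, c3)

Work backward from Player 2's decision.
- A → Player 2 plays c1 (best of -2, -3, -5); R gets -6.
- B → Player 2 plays c1 (best of 4, -9, -1); R gets 3.
- C → Player 2 plays c3 (best of -9, -9, -1); R gets 7.
- D → Player 2 plays c3 (best of -5, -4, 1); R gets -7.
Maximizing over -6, 3, 7, -7, R chooses C. Subgame-perfect outcome: (C, c3) with payoffs (7, -1).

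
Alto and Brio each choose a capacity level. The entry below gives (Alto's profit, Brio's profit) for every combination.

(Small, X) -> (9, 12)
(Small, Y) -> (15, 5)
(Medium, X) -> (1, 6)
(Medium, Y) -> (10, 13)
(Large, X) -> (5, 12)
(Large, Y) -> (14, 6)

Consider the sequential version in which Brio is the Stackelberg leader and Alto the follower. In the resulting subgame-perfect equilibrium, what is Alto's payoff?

9

Solve by backward induction (Brio leads).
- X → Alto plays Small (best of 9, 1, 5); Brio gets 12.
- Y → Alto plays Small (best of 15, 10, 14); Brio gets 5.
Among 12, 5, the best is 12 at X. Subgame-perfect outcome: (Small, X) with payoffs (9, 12).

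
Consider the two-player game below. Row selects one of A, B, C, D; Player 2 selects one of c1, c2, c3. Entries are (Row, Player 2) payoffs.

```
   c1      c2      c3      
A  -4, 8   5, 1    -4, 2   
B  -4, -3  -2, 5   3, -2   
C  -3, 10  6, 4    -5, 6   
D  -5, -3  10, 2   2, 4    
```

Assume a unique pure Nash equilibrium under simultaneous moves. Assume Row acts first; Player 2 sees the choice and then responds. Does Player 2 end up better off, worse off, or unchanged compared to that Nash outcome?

worse off

Work backward from Player 2's decision.
- A: Player 2 compares 8, 1, 2 and picks c1; Row would get -4.
- B: Player 2 compares -3, 5, -2 and picks c2; Row would get -2.
- C: Player 2 compares 10, 4, 6 and picks c1; Row would get -3.
- D: Player 2 compares -3, 2, 4 and picks c3; Row would get 2.
Row's induced payoffs are -4, -2, -3, 2, so Row commits to D. Subgame-perfect outcome: (D, c3) with payoffs (2, 4).
Now find the simultaneous Nash equilibrium.
Row's best replies: c1→C; c2→D; c3→B.
Player 2's best replies: A→c1; B→c2; C→c1; D→c3.
The unique mutual best reply is (C, c1), giving (-3, 10).
Player 2 earns 4 sequentially versus 10 at the Nash outcome: worse off.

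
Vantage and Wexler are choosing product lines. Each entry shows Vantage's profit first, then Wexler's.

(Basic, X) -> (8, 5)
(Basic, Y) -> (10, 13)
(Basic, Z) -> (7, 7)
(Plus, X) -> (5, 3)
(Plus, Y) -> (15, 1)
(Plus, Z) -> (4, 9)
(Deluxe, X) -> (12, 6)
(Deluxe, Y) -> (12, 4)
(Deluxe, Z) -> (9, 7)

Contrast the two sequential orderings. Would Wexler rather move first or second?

second

If Vantage leads: Wexler's best replies are Basic→Y, Plus→Z, Deluxe→Z; Vantage's induced payoffs 10, 4, 9; outcome (Basic, Y), payoffs (10, 13).
If Wexler leads: Vantage's best replies are X→Deluxe, Y→Plus, Z→Deluxe; Wexler's induced payoffs 6, 1, 7; outcome (Deluxe, Z), payoffs (9, 7).
Wexler gets 7 moving first and 13 moving second, so Wexler prefers to move second.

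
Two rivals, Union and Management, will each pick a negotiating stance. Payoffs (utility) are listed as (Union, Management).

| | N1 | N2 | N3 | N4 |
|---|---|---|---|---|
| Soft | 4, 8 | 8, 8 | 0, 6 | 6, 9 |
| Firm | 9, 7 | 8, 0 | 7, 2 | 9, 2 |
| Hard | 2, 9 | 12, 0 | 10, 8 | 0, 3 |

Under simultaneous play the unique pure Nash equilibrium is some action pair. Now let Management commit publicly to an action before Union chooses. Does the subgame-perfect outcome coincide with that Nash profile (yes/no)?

Backward induction with Management moving first.
- N1: Union compares 4, 9, 2 and picks Firm; Management would get 7.
- N2: Union compares 8, 8, 12 and picks Hard; Management would get 0.
- N3: Union compares 0, 7, 10 and picks Hard; Management would get 8.
- N4: Union compares 6, 9, 0 and picks Firm; Management would get 2.
Among 7, 0, 8, 2, the best is 8 at N3. Subgame-perfect outcome: (Hard, N3) with payoffs (10, 8).
Now find the simultaneous Nash equilibrium.
Union's best replies: N1→Firm; N2→Hard; N3→Hard; N4→Firm.
Management's best replies: Soft→N4; Firm→N1; Hard→N1.
Only (Firm, N1) has each player best-responding; Nash payoffs (9, 7).
Sequential outcome (Hard, N3) differs from the Nash profile (Firm, N1).

no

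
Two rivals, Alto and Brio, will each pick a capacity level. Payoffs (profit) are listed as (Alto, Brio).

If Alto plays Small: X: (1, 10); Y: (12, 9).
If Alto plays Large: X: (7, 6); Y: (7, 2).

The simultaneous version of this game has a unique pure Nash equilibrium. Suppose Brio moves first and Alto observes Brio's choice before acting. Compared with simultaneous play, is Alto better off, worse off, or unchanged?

Backward induction with Brio moving first.
- X: Alto compares 1, 7 and picks Large; Brio would get 6.
- Y: Alto compares 12, 7 and picks Small; Brio would get 9.
Brio's induced payoffs are 6, 9, so Brio commits to Y. Subgame-perfect outcome: (Small, Y) with payoffs (12, 9).
For the simultaneous game, intersect best replies.
Alto's best replies: X→Large; Y→Small.
Brio's best replies: Small→X; Large→X.
The unique mutual best reply is (Large, X), giving (7, 6).
Alto earns 12 sequentially versus 7 at the Nash outcome: better off.

better off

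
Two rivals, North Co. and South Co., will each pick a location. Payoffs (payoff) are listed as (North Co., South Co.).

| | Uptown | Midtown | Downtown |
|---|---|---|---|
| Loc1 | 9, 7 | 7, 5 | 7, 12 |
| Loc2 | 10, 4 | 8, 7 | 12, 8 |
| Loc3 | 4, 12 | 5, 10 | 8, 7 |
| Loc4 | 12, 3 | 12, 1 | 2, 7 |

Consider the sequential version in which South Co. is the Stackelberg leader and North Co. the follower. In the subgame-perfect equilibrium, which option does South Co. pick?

Downtown

Backward induction with South Co. moving first.
- Uptown → North Co. plays Loc4 (best of 9, 10, 4, 12); South Co. gets 3.
- Midtown → North Co. plays Loc4 (best of 7, 8, 5, 12); South Co. gets 1.
- Downtown → North Co. plays Loc2 (best of 7, 12, 8, 2); South Co. gets 8.
Maximizing over 3, 1, 8, South Co. chooses Downtown. Subgame-perfect outcome: (Loc2, Downtown) with payoffs (12, 8).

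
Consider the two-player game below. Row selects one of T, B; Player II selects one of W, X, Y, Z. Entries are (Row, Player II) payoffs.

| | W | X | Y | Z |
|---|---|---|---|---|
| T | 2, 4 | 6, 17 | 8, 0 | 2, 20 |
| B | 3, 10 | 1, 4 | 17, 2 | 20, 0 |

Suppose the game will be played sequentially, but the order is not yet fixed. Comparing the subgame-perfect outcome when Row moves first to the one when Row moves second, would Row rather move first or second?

second

If Row leads: Player II's best replies are T→Z, B→W; Row's induced payoffs 2, 3; outcome (B, W), payoffs (3, 10).
If Player II leads: Row's best replies are W→B, X→T, Y→B, Z→B; Player II's induced payoffs 10, 17, 2, 0; outcome (T, X), payoffs (6, 17).
Row gets 3 moving first and 6 moving second, so Row prefers to move second.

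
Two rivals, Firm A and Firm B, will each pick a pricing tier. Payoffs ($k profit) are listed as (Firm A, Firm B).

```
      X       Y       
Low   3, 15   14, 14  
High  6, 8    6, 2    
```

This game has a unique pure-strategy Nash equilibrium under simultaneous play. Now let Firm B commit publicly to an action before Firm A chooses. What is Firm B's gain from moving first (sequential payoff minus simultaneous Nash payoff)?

6

Backward induction with Firm B moving first.
- X: BR = High, leader payoff 8.
- Y: BR = Low, leader payoff 14.
Firm B's induced payoffs are 8, 14, so Firm B commits to Y. Subgame-perfect outcome: (Low, Y) with payoffs (14, 14).
Now find the simultaneous Nash equilibrium.
Firm A's best replies: X→High; Y→Low.
Firm B's best replies: Low→X; High→X.
The unique mutual best reply is (High, X), giving (6, 8).
Firm B's commitment gain: 14 − 8 = 6.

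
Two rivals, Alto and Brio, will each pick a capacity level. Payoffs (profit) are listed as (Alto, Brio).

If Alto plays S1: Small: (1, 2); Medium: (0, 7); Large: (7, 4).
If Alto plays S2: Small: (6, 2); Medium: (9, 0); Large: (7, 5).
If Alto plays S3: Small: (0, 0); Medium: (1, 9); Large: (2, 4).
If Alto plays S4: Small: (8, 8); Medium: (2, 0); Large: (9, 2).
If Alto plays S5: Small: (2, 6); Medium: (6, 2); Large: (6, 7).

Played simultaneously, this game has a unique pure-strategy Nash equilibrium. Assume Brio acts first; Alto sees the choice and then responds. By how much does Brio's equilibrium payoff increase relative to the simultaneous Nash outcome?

0

Backward induction with Brio moving first.
- Small → Alto plays S4 (best of 1, 6, 0, 8, 2); Brio gets 8.
- Medium → Alto plays S2 (best of 0, 9, 1, 2, 6); Brio gets 0.
- Large → Alto plays S4 (best of 7, 7, 2, 9, 6); Brio gets 2.
Brio's induced payoffs are 8, 0, 2, so Brio commits to Small. Subgame-perfect outcome: (S4, Small) with payoffs (8, 8).
Now find the simultaneous Nash equilibrium.
Alto's best replies: Small→S4; Medium→S2; Large→S4.
Brio's best replies: S1→Medium; S2→Large; S3→Medium; S4→Small; S5→Large.
Only (S4, Small) has each player best-responding; Nash payoffs (8, 8).
Brio's commitment gain: 8 − 8 = 0.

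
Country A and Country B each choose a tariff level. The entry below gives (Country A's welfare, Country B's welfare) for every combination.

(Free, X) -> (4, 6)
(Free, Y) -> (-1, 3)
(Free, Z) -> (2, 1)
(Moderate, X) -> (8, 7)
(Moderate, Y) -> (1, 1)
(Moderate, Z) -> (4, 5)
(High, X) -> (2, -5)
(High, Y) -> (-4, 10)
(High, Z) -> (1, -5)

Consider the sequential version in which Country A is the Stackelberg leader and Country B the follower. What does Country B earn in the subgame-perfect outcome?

7

Backward induction with Country A moving first.
- Free: Country B compares 6, 3, 1 and picks X; Country A would get 4.
- Moderate: Country B compares 7, 1, 5 and picks X; Country A would get 8.
- High: Country B compares -5, 10, -5 and picks Y; Country A would get -4.
Maximizing over 4, 8, -4, Country A chooses Moderate. Subgame-perfect outcome: (Moderate, X) with payoffs (8, 7).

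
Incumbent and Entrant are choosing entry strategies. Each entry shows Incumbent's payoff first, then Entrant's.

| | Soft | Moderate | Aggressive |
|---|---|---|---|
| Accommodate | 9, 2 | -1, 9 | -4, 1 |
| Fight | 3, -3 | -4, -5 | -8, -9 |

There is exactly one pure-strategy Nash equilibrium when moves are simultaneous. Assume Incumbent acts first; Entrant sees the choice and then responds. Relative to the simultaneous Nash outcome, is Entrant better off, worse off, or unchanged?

worse off

Backward induction with Incumbent moving first.
- Accommodate → Entrant plays Moderate (best of 2, 9, 1); Incumbent gets -1.
- Fight → Entrant plays Soft (best of -3, -5, -9); Incumbent gets 3.
Incumbent's induced payoffs are -1, 3, so Incumbent commits to Fight. Subgame-perfect outcome: (Fight, Soft) with payoffs (3, -3).
Under simultaneous play:
Incumbent's best replies: Soft→Accommodate; Moderate→Accommodate; Aggressive→Accommodate.
Entrant's best replies: Accommodate→Moderate; Fight→Soft.
Only (Accommodate, Moderate) has each player best-responding; Nash payoffs (-1, 9).
Entrant earns -3 sequentially versus 9 at the Nash outcome: worse off.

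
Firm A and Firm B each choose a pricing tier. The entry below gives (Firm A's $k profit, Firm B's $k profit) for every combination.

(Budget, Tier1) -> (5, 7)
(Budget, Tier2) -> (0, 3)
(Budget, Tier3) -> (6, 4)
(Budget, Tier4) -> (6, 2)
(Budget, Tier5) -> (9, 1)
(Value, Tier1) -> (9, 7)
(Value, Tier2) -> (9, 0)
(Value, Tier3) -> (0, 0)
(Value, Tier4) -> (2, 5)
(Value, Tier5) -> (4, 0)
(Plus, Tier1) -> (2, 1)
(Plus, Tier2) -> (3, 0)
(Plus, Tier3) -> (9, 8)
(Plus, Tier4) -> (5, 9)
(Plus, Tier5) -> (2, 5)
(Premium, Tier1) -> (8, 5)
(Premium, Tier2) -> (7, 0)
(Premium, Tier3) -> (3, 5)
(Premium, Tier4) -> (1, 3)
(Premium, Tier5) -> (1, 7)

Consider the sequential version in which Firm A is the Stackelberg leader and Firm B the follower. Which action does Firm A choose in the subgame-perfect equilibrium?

Value

Firm B best-responds to each possible Firm A move:
- Budget: BR = Tier1, leader payoff 5.
- Value: BR = Tier1, leader payoff 9.
- Plus: BR = Tier4, leader payoff 5.
- Premium: BR = Tier5, leader payoff 1.
Firm A's induced payoffs are 5, 9, 5, 1, so Firm A commits to Value. Subgame-perfect outcome: (Value, Tier1) with payoffs (9, 7).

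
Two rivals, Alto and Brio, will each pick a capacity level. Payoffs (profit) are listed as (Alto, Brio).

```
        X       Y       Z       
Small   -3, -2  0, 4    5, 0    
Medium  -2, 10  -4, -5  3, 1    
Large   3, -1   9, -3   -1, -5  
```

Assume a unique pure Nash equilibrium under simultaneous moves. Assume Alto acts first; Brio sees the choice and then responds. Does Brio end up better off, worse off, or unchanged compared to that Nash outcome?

unchanged

Backward induction with Alto moving first.
- Small: Brio compares -2, 4, 0 and picks Y; Alto would get 0.
- Medium: Brio compares 10, -5, 1 and picks X; Alto would get -2.
- Large: Brio compares -1, -3, -5 and picks X; Alto would get 3.
Alto's induced payoffs are 0, -2, 3, so Alto commits to Large. Subgame-perfect outcome: (Large, X) with payoffs (3, -1).
Now find the simultaneous Nash equilibrium.
Alto's best replies: X→Large; Y→Large; Z→Small.
Brio's best replies: Small→Y; Medium→X; Large→X.
Only (Large, X) has each player best-responding; Nash payoffs (3, -1).
Brio earns -1 sequentially versus -1 at the Nash outcome: unchanged.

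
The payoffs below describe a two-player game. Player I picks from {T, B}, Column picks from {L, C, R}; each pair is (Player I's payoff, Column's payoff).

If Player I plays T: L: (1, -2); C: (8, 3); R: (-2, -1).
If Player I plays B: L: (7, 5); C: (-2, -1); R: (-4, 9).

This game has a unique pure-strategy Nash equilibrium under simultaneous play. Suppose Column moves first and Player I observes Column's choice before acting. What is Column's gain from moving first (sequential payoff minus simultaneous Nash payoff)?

2

Backward induction with Column moving first.
- L: BR = B, leader payoff 5.
- C: BR = T, leader payoff 3.
- R: BR = T, leader payoff -1.
Among 5, 3, -1, the best is 5 at L. Subgame-perfect outcome: (B, L) with payoffs (7, 5).
Under simultaneous play:
Player I's best replies: L→B; C→T; R→T.
Column's best replies: T→C; B→R.
Only (T, C) has each player best-responding; Nash payoffs (8, 3).
Column's commitment gain: 5 − 3 = 2.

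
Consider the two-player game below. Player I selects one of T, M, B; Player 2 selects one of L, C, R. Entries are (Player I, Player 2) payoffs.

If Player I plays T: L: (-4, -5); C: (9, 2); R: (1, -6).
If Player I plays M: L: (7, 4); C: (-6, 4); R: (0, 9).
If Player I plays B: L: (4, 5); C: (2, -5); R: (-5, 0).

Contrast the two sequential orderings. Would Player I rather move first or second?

first

If Player I leads: Player 2's best replies are T→C, M→R, B→L; Player I's induced payoffs 9, 0, 4; outcome (T, C), payoffs (9, 2).
If Player 2 leads: Player I's best replies are L→M, C→T, R→T; Player 2's induced payoffs 4, 2, -6; outcome (M, L), payoffs (7, 4).
Player I gets 9 moving first and 7 moving second, so Player I prefers to move first.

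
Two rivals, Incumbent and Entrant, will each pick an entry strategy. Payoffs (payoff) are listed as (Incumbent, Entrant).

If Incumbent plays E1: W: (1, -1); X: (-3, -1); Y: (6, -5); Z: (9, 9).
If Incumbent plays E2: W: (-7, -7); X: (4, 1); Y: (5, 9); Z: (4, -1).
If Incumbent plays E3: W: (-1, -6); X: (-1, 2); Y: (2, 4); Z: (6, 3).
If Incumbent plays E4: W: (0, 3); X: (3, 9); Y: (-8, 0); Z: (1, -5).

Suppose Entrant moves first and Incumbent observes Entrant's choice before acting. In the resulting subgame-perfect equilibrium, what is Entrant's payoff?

Work backward from Incumbent's decision.
- W: Incumbent compares 1, -7, -1, 0 and picks E1; Entrant would get -1.
- X: Incumbent compares -3, 4, -1, 3 and picks E2; Entrant would get 1.
- Y: Incumbent compares 6, 5, 2, -8 and picks E1; Entrant would get -5.
- Z: Incumbent compares 9, 4, 6, 1 and picks E1; Entrant would get 9.
Entrant's induced payoffs are -1, 1, -5, 9, so Entrant commits to Z. Subgame-perfect outcome: (E1, Z) with payoffs (9, 9).

9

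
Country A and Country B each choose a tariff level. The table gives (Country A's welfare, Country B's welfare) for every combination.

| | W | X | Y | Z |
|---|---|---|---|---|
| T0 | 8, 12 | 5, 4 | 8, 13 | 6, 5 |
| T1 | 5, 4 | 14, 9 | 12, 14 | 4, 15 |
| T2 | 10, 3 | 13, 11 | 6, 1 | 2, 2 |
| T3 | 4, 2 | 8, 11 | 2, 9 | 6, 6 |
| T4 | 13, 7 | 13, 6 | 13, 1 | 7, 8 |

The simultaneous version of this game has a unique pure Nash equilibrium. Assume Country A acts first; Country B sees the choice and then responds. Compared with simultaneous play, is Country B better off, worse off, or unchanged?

Country B best-responds to each possible Country A move:
- T0: Country B compares 12, 4, 13, 5 and picks Y; Country A would get 8.
- T1: Country B compares 4, 9, 14, 15 and picks Z; Country A would get 4.
- T2: Country B compares 3, 11, 1, 2 and picks X; Country A would get 13.
- T3: Country B compares 2, 11, 9, 6 and picks X; Country A would get 8.
- T4: Country B compares 7, 6, 1, 8 and picks Z; Country A would get 7.
Country A's induced payoffs are 8, 4, 13, 8, 7, so Country A commits to T2. Subgame-perfect outcome: (T2, X) with payoffs (13, 11).
Under simultaneous play:
Country A's best replies: W→T4; X→T1; Y→T4; Z→T4.
Country B's best replies: T0→Y; T1→Z; T2→X; T3→X; T4→Z.
The unique mutual best reply is (T4, Z), giving (7, 8).
Country B earns 11 sequentially versus 8 at the Nash outcome: better off.

better off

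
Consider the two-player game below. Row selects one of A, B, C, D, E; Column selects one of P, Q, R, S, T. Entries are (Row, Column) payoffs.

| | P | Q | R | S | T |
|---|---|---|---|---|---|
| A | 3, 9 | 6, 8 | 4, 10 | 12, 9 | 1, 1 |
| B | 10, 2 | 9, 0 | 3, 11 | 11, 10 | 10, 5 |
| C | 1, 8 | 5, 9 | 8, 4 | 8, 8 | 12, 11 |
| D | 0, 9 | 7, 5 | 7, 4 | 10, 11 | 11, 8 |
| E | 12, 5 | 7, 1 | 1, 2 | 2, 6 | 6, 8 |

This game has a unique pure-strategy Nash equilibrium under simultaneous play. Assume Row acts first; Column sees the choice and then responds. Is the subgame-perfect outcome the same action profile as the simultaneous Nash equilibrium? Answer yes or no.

Work backward from Column's decision.
- A: BR = R, leader payoff 4.
- B: BR = R, leader payoff 3.
- C: BR = T, leader payoff 12.
- D: BR = S, leader payoff 10.
- E: BR = T, leader payoff 6.
Maximizing over 4, 3, 12, 10, 6, Row chooses C. Subgame-perfect outcome: (C, T) with payoffs (12, 11).
For the simultaneous game, intersect best replies.
Row's best replies: P→E; Q→B; R→C; S→A; T→C.
Column's best replies: A→R; B→R; C→T; D→S; E→T.
Only (C, T) has each player best-responding; Nash payoffs (12, 11).
Sequential outcome (C, T) coincides with the Nash profile (C, T).

yes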